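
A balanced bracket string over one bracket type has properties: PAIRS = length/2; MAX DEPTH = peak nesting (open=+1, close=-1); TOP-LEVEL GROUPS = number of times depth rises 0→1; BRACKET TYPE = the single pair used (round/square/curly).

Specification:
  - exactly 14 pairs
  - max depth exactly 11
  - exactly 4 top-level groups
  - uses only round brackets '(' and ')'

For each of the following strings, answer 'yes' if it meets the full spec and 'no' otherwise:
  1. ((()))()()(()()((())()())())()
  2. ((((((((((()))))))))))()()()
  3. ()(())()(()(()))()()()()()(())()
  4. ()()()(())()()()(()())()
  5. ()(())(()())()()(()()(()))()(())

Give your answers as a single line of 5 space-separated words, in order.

Answer: no yes no no no

Derivation:
String 1 '((()))()()(()()((())()())())()': depth seq [1 2 3 2 1 0 1 0 1 0 1 2 1 2 1 2 3 4 3 2 3 2 3 2 1 2 1 0 1 0]
  -> pairs=15 depth=4 groups=5 -> no
String 2 '((((((((((()))))))))))()()()': depth seq [1 2 3 4 5 6 7 8 9 10 11 10 9 8 7 6 5 4 3 2 1 0 1 0 1 0 1 0]
  -> pairs=14 depth=11 groups=4 -> yes
String 3 '()(())()(()(()))()()()()()(())()': depth seq [1 0 1 2 1 0 1 0 1 2 1 2 3 2 1 0 1 0 1 0 1 0 1 0 1 0 1 2 1 0 1 0]
  -> pairs=16 depth=3 groups=11 -> no
String 4 '()()()(())()()()(()())()': depth seq [1 0 1 0 1 0 1 2 1 0 1 0 1 0 1 0 1 2 1 2 1 0 1 0]
  -> pairs=12 depth=2 groups=9 -> no
String 5 '()(())(()())()()(()()(()))()(())': depth seq [1 0 1 2 1 0 1 2 1 2 1 0 1 0 1 0 1 2 1 2 1 2 3 2 1 0 1 0 1 2 1 0]
  -> pairs=16 depth=3 groups=8 -> no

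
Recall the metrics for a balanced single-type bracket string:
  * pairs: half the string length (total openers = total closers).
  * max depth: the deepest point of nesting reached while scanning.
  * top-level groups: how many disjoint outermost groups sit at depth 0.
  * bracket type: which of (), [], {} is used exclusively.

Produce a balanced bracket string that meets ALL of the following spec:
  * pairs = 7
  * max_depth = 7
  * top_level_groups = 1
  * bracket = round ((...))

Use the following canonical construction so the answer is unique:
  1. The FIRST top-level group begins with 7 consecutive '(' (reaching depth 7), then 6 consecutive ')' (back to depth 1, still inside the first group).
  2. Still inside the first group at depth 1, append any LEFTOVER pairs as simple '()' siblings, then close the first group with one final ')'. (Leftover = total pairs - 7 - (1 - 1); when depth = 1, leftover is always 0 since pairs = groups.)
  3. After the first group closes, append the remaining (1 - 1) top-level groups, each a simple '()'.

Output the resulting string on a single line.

Spec: pairs=7 depth=7 groups=1
Leftover pairs = 7 - 7 - (1-1) = 0
First group: deep chain of depth 7 + 0 sibling pairs
Remaining 0 groups: simple '()' each

Answer: ((((((()))))))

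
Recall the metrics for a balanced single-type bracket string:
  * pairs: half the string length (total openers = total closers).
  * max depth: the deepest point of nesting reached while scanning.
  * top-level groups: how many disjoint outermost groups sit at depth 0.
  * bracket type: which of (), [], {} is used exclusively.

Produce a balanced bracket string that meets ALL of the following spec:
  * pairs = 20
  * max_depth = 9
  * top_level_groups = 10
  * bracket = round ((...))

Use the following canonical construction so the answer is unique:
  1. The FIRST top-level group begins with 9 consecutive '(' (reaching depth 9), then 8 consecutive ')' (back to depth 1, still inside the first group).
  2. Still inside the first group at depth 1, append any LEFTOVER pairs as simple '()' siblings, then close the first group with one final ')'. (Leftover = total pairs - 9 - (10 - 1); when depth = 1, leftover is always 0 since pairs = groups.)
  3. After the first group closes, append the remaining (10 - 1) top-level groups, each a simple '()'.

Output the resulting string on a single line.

Answer: ((((((((())))))))()())()()()()()()()()()

Derivation:
Spec: pairs=20 depth=9 groups=10
Leftover pairs = 20 - 9 - (10-1) = 2
First group: deep chain of depth 9 + 2 sibling pairs
Remaining 9 groups: simple '()' each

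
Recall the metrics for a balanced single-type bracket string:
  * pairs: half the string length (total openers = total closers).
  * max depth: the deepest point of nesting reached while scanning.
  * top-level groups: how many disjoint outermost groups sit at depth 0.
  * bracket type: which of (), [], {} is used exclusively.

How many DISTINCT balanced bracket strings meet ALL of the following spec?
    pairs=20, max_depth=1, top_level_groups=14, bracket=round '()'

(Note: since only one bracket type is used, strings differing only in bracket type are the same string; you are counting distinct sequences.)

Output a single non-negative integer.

Spec: pairs=20 depth=1 groups=14
Count(depth <= 1) = 0
Count(depth <= 0) = 0
Count(depth == 1) = 0 - 0 = 0

Answer: 0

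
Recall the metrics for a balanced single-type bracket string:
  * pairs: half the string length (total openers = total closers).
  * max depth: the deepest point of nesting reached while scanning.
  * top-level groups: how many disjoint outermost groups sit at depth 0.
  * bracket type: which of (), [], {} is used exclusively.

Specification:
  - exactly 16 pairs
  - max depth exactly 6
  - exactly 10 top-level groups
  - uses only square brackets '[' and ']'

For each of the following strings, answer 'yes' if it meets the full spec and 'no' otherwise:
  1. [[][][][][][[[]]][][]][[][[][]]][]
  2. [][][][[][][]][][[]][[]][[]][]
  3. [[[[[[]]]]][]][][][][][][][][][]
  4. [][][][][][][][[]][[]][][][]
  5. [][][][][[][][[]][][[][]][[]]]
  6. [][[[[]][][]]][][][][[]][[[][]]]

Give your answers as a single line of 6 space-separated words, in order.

Answer: no no yes no no no

Derivation:
String 1 '[[][][][][][[[]]][][]][[][[][]]][]': depth seq [1 2 1 2 1 2 1 2 1 2 1 2 3 4 3 2 1 2 1 2 1 0 1 2 1 2 3 2 3 2 1 0 1 0]
  -> pairs=17 depth=4 groups=3 -> no
String 2 '[][][][[][][]][][[]][[]][[]][]': depth seq [1 0 1 0 1 0 1 2 1 2 1 2 1 0 1 0 1 2 1 0 1 2 1 0 1 2 1 0 1 0]
  -> pairs=15 depth=2 groups=9 -> no
String 3 '[[[[[[]]]]][]][][][][][][][][][]': depth seq [1 2 3 4 5 6 5 4 3 2 1 2 1 0 1 0 1 0 1 0 1 0 1 0 1 0 1 0 1 0 1 0]
  -> pairs=16 depth=6 groups=10 -> yes
String 4 '[][][][][][][][[]][[]][][][]': depth seq [1 0 1 0 1 0 1 0 1 0 1 0 1 0 1 2 1 0 1 2 1 0 1 0 1 0 1 0]
  -> pairs=14 depth=2 groups=12 -> no
String 5 '[][][][][[][][[]][][[][]][[]]]': depth seq [1 0 1 0 1 0 1 0 1 2 1 2 1 2 3 2 1 2 1 2 3 2 3 2 1 2 3 2 1 0]
  -> pairs=15 depth=3 groups=5 -> no
String 6 '[][[[[]][][]]][][][][[]][[[][]]]': depth seq [1 0 1 2 3 4 3 2 3 2 3 2 1 0 1 0 1 0 1 0 1 2 1 0 1 2 3 2 3 2 1 0]
  -> pairs=16 depth=4 groups=7 -> no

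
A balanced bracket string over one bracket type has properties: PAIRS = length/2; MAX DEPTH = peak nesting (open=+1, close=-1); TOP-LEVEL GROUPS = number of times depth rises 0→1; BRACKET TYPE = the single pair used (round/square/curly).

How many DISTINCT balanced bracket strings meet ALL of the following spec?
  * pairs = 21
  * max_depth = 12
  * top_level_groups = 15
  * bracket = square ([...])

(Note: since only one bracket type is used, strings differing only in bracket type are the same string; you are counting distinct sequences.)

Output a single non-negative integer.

Spec: pairs=21 depth=12 groups=15
Count(depth <= 12) = 164450
Count(depth <= 11) = 164450
Count(depth == 12) = 164450 - 164450 = 0

Answer: 0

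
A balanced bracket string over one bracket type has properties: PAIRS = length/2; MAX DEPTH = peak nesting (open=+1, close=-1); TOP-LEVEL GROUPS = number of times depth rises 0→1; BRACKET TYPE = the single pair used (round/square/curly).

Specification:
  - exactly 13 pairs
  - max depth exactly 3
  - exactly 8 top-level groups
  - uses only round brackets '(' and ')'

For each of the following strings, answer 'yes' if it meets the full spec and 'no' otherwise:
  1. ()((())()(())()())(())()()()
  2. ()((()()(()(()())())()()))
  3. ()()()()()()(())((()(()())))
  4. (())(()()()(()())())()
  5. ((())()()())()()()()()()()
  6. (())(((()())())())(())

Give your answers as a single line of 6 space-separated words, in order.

String 1 '()((())()(())()())(())()()()': depth seq [1 0 1 2 3 2 1 2 1 2 3 2 1 2 1 2 1 0 1 2 1 0 1 0 1 0 1 0]
  -> pairs=14 depth=3 groups=6 -> no
String 2 '()((()()(()(()())())()()))': depth seq [1 0 1 2 3 2 3 2 3 4 3 4 5 4 5 4 3 4 3 2 3 2 3 2 1 0]
  -> pairs=13 depth=5 groups=2 -> no
String 3 '()()()()()()(())((()(()())))': depth seq [1 0 1 0 1 0 1 0 1 0 1 0 1 2 1 0 1 2 3 2 3 4 3 4 3 2 1 0]
  -> pairs=14 depth=4 groups=8 -> no
String 4 '(())(()()()(()())())()': depth seq [1 2 1 0 1 2 1 2 1 2 1 2 3 2 3 2 1 2 1 0 1 0]
  -> pairs=11 depth=3 groups=3 -> no
String 5 '((())()()())()()()()()()()': depth seq [1 2 3 2 1 2 1 2 1 2 1 0 1 0 1 0 1 0 1 0 1 0 1 0 1 0]
  -> pairs=13 depth=3 groups=8 -> yes
String 6 '(())(((()())())())(())': depth seq [1 2 1 0 1 2 3 4 3 4 3 2 3 2 1 2 1 0 1 2 1 0]
  -> pairs=11 depth=4 groups=3 -> no

Answer: no no no no yes no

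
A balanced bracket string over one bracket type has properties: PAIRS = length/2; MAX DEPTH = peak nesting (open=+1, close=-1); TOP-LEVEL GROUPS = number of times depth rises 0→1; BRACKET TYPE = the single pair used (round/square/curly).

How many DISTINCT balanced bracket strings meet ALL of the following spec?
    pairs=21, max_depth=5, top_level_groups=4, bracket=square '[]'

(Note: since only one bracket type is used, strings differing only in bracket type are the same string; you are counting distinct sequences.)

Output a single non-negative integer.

Answer: 766829948

Derivation:
Spec: pairs=21 depth=5 groups=4
Count(depth <= 5) = 1087577492
Count(depth <= 4) = 320747544
Count(depth == 5) = 1087577492 - 320747544 = 766829948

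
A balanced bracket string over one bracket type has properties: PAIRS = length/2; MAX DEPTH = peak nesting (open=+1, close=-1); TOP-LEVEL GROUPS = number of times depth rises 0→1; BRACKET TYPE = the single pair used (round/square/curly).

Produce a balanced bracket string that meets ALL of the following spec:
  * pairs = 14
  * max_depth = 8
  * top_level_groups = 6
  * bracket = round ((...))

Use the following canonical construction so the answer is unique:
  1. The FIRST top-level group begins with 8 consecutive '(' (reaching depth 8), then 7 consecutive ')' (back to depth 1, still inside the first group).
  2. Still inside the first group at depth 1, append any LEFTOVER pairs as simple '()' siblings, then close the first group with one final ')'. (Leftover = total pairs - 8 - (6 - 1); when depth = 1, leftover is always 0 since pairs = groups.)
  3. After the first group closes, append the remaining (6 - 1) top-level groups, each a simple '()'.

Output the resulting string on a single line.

Spec: pairs=14 depth=8 groups=6
Leftover pairs = 14 - 8 - (6-1) = 1
First group: deep chain of depth 8 + 1 sibling pairs
Remaining 5 groups: simple '()' each

Answer: (((((((()))))))())()()()()()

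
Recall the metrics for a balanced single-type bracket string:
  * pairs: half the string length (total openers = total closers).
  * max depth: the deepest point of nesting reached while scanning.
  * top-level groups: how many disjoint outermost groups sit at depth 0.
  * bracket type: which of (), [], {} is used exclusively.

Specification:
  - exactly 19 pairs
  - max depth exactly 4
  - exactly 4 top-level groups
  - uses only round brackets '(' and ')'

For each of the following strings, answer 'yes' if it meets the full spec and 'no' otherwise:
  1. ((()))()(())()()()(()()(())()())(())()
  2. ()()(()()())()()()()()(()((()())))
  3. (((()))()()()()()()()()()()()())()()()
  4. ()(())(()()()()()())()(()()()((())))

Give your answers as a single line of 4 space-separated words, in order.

String 1 '((()))()(())()()()(()()(())()())(())()': depth seq [1 2 3 2 1 0 1 0 1 2 1 0 1 0 1 0 1 0 1 2 1 2 1 2 3 2 1 2 1 2 1 0 1 2 1 0 1 0]
  -> pairs=19 depth=3 groups=9 -> no
String 2 '()()(()()())()()()()()(()((()())))': depth seq [1 0 1 0 1 2 1 2 1 2 1 0 1 0 1 0 1 0 1 0 1 0 1 2 1 2 3 4 3 4 3 2 1 0]
  -> pairs=17 depth=4 groups=9 -> no
String 3 '(((()))()()()()()()()()()()()())()()()': depth seq [1 2 3 4 3 2 1 2 1 2 1 2 1 2 1 2 1 2 1 2 1 2 1 2 1 2 1 2 1 2 1 0 1 0 1 0 1 0]
  -> pairs=19 depth=4 groups=4 -> yes
String 4 '()(())(()()()()()())()(()()()((())))': depth seq [1 0 1 2 1 0 1 2 1 2 1 2 1 2 1 2 1 2 1 0 1 0 1 2 1 2 1 2 1 2 3 4 3 2 1 0]
  -> pairs=18 depth=4 groups=5 -> no

Answer: no no yes no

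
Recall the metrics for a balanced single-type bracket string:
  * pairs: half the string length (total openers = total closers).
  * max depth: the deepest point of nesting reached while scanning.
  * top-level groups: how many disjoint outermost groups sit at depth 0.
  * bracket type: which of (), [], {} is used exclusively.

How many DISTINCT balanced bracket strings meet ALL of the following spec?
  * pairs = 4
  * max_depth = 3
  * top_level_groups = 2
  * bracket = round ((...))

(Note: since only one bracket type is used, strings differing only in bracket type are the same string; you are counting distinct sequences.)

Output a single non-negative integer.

Spec: pairs=4 depth=3 groups=2
Count(depth <= 3) = 5
Count(depth <= 2) = 3
Count(depth == 3) = 5 - 3 = 2

Answer: 2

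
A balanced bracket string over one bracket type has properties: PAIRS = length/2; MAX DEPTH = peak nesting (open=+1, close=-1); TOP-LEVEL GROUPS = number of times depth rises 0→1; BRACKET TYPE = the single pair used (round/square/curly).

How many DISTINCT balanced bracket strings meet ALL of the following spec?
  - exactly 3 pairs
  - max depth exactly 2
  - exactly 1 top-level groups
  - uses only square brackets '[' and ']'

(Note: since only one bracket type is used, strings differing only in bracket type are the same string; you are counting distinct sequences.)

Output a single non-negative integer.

Spec: pairs=3 depth=2 groups=1
Count(depth <= 2) = 1
Count(depth <= 1) = 0
Count(depth == 2) = 1 - 0 = 1

Answer: 1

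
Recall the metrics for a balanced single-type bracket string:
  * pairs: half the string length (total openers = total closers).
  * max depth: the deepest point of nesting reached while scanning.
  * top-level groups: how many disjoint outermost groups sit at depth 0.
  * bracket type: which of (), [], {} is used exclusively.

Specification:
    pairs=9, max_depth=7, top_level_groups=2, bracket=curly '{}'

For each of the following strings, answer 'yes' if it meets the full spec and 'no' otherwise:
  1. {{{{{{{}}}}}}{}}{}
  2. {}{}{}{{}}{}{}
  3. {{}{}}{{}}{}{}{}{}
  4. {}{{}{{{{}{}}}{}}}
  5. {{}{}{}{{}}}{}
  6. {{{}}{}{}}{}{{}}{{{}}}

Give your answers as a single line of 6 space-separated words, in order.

String 1 '{{{{{{{}}}}}}{}}{}': depth seq [1 2 3 4 5 6 7 6 5 4 3 2 1 2 1 0 1 0]
  -> pairs=9 depth=7 groups=2 -> yes
String 2 '{}{}{}{{}}{}{}': depth seq [1 0 1 0 1 0 1 2 1 0 1 0 1 0]
  -> pairs=7 depth=2 groups=6 -> no
String 3 '{{}{}}{{}}{}{}{}{}': depth seq [1 2 1 2 1 0 1 2 1 0 1 0 1 0 1 0 1 0]
  -> pairs=9 depth=2 groups=6 -> no
String 4 '{}{{}{{{{}{}}}{}}}': depth seq [1 0 1 2 1 2 3 4 5 4 5 4 3 2 3 2 1 0]
  -> pairs=9 depth=5 groups=2 -> no
String 5 '{{}{}{}{{}}}{}': depth seq [1 2 1 2 1 2 1 2 3 2 1 0 1 0]
  -> pairs=7 depth=3 groups=2 -> no
String 6 '{{{}}{}{}}{}{{}}{{{}}}': depth seq [1 2 3 2 1 2 1 2 1 0 1 0 1 2 1 0 1 2 3 2 1 0]
  -> pairs=11 depth=3 groups=4 -> no

Answer: yes no no no no no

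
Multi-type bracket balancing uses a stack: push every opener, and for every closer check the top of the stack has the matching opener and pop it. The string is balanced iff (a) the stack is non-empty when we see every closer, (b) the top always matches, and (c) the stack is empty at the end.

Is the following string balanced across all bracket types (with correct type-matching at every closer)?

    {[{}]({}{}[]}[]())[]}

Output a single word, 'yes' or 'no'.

pos 0: push '{'; stack = {
pos 1: push '['; stack = {[
pos 2: push '{'; stack = {[{
pos 3: '}' matches '{'; pop; stack = {[
pos 4: ']' matches '['; pop; stack = {
pos 5: push '('; stack = {(
pos 6: push '{'; stack = {({
pos 7: '}' matches '{'; pop; stack = {(
pos 8: push '{'; stack = {({
pos 9: '}' matches '{'; pop; stack = {(
pos 10: push '['; stack = {([
pos 11: ']' matches '['; pop; stack = {(
pos 12: saw closer '}' but top of stack is '(' (expected ')') → INVALID
Verdict: type mismatch at position 12: '}' closes '(' → no

Answer: no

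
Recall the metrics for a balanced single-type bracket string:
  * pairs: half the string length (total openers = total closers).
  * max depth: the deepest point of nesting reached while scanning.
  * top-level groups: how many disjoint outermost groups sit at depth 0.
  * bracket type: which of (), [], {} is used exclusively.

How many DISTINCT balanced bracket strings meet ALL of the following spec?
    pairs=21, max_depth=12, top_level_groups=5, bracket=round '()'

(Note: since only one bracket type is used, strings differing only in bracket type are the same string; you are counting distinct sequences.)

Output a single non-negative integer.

Answer: 1105335

Derivation:
Spec: pairs=21 depth=12 groups=5
Count(depth <= 12) = 1739743275
Count(depth <= 11) = 1738637940
Count(depth == 12) = 1739743275 - 1738637940 = 1105335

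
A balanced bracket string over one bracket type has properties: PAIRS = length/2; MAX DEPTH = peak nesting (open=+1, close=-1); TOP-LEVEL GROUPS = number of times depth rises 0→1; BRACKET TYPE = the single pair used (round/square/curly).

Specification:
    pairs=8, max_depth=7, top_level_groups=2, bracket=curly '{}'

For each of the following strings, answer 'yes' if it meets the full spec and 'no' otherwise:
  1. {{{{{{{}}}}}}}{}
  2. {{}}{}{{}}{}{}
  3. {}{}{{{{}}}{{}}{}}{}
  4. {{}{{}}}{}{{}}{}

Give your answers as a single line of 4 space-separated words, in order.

Answer: yes no no no

Derivation:
String 1 '{{{{{{{}}}}}}}{}': depth seq [1 2 3 4 5 6 7 6 5 4 3 2 1 0 1 0]
  -> pairs=8 depth=7 groups=2 -> yes
String 2 '{{}}{}{{}}{}{}': depth seq [1 2 1 0 1 0 1 2 1 0 1 0 1 0]
  -> pairs=7 depth=2 groups=5 -> no
String 3 '{}{}{{{{}}}{{}}{}}{}': depth seq [1 0 1 0 1 2 3 4 3 2 1 2 3 2 1 2 1 0 1 0]
  -> pairs=10 depth=4 groups=4 -> no
String 4 '{{}{{}}}{}{{}}{}': depth seq [1 2 1 2 3 2 1 0 1 0 1 2 1 0 1 0]
  -> pairs=8 depth=3 groups=4 -> no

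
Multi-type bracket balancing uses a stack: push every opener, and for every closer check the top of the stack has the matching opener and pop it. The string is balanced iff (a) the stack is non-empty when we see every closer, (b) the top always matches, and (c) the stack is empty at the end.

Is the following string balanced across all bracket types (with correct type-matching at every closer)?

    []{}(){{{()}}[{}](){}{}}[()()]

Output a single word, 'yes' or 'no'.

Answer: yes

Derivation:
pos 0: push '['; stack = [
pos 1: ']' matches '['; pop; stack = (empty)
pos 2: push '{'; stack = {
pos 3: '}' matches '{'; pop; stack = (empty)
pos 4: push '('; stack = (
pos 5: ')' matches '('; pop; stack = (empty)
pos 6: push '{'; stack = {
pos 7: push '{'; stack = {{
pos 8: push '{'; stack = {{{
pos 9: push '('; stack = {{{(
pos 10: ')' matches '('; pop; stack = {{{
pos 11: '}' matches '{'; pop; stack = {{
pos 12: '}' matches '{'; pop; stack = {
pos 13: push '['; stack = {[
pos 14: push '{'; stack = {[{
pos 15: '}' matches '{'; pop; stack = {[
pos 16: ']' matches '['; pop; stack = {
pos 17: push '('; stack = {(
pos 18: ')' matches '('; pop; stack = {
pos 19: push '{'; stack = {{
pos 20: '}' matches '{'; pop; stack = {
pos 21: push '{'; stack = {{
pos 22: '}' matches '{'; pop; stack = {
pos 23: '}' matches '{'; pop; stack = (empty)
pos 24: push '['; stack = [
pos 25: push '('; stack = [(
pos 26: ')' matches '('; pop; stack = [
pos 27: push '('; stack = [(
pos 28: ')' matches '('; pop; stack = [
pos 29: ']' matches '['; pop; stack = (empty)
end: stack empty → VALID
Verdict: properly nested → yes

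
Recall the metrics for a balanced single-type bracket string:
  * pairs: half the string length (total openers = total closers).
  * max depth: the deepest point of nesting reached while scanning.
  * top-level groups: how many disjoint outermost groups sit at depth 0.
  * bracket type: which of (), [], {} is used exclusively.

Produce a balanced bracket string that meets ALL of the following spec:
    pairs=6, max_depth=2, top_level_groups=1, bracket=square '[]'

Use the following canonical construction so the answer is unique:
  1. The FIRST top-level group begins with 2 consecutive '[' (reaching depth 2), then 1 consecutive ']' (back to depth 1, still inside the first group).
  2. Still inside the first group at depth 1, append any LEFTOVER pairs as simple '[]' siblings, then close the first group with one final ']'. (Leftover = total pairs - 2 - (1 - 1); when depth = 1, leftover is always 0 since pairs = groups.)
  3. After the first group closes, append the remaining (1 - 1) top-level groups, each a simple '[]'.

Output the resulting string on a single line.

Answer: [[][][][][]]

Derivation:
Spec: pairs=6 depth=2 groups=1
Leftover pairs = 6 - 2 - (1-1) = 4
First group: deep chain of depth 2 + 4 sibling pairs
Remaining 0 groups: simple '[]' each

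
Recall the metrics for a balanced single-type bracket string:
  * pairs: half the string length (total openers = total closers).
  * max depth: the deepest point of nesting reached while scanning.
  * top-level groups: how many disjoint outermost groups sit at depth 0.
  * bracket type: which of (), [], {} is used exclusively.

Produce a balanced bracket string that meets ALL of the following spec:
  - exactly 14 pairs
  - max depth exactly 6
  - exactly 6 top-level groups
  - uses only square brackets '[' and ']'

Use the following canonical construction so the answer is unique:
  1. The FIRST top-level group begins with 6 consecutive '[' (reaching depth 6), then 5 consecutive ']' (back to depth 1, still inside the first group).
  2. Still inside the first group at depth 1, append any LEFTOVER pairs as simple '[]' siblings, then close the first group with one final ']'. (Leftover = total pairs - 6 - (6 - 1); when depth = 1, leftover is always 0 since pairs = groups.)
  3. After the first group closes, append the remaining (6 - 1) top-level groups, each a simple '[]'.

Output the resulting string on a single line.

Spec: pairs=14 depth=6 groups=6
Leftover pairs = 14 - 6 - (6-1) = 3
First group: deep chain of depth 6 + 3 sibling pairs
Remaining 5 groups: simple '[]' each

Answer: [[[[[[]]]]][][][]][][][][][]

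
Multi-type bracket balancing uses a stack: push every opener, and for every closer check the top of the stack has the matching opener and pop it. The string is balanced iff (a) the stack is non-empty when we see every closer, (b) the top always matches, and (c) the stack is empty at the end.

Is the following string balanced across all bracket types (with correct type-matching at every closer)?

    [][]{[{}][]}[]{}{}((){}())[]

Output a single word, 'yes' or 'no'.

pos 0: push '['; stack = [
pos 1: ']' matches '['; pop; stack = (empty)
pos 2: push '['; stack = [
pos 3: ']' matches '['; pop; stack = (empty)
pos 4: push '{'; stack = {
pos 5: push '['; stack = {[
pos 6: push '{'; stack = {[{
pos 7: '}' matches '{'; pop; stack = {[
pos 8: ']' matches '['; pop; stack = {
pos 9: push '['; stack = {[
pos 10: ']' matches '['; pop; stack = {
pos 11: '}' matches '{'; pop; stack = (empty)
pos 12: push '['; stack = [
pos 13: ']' matches '['; pop; stack = (empty)
pos 14: push '{'; stack = {
pos 15: '}' matches '{'; pop; stack = (empty)
pos 16: push '{'; stack = {
pos 17: '}' matches '{'; pop; stack = (empty)
pos 18: push '('; stack = (
pos 19: push '('; stack = ((
pos 20: ')' matches '('; pop; stack = (
pos 21: push '{'; stack = ({
pos 22: '}' matches '{'; pop; stack = (
pos 23: push '('; stack = ((
pos 24: ')' matches '('; pop; stack = (
pos 25: ')' matches '('; pop; stack = (empty)
pos 26: push '['; stack = [
pos 27: ']' matches '['; pop; stack = (empty)
end: stack empty → VALID
Verdict: properly nested → yes

Answer: yes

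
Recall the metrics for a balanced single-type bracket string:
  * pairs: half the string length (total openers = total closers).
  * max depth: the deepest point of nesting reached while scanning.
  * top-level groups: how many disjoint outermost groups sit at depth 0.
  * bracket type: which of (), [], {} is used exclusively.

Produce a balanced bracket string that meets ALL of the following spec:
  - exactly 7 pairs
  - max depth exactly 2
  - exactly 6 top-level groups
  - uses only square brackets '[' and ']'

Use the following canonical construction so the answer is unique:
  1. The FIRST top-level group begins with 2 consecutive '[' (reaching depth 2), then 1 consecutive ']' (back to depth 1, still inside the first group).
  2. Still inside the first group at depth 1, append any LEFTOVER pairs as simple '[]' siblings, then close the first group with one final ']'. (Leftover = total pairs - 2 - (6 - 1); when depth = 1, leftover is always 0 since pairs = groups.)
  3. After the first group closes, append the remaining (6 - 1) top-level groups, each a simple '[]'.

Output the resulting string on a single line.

Answer: [[]][][][][][]

Derivation:
Spec: pairs=7 depth=2 groups=6
Leftover pairs = 7 - 2 - (6-1) = 0
First group: deep chain of depth 2 + 0 sibling pairs
Remaining 5 groups: simple '[]' each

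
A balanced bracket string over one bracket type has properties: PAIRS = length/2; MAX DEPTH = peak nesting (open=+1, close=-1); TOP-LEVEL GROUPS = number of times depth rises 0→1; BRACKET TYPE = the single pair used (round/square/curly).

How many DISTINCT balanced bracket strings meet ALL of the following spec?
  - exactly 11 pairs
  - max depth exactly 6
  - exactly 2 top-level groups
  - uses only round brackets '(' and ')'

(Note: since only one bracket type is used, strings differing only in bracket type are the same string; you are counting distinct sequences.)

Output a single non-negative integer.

Answer: 2926

Derivation:
Spec: pairs=11 depth=6 groups=2
Count(depth <= 6) = 15504
Count(depth <= 5) = 12578
Count(depth == 6) = 15504 - 12578 = 2926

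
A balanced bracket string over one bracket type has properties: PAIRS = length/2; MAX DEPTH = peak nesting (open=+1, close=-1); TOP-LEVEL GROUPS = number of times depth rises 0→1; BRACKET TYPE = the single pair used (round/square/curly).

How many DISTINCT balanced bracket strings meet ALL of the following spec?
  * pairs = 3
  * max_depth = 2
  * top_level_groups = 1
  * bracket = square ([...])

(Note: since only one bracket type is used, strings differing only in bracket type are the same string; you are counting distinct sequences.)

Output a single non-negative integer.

Answer: 1

Derivation:
Spec: pairs=3 depth=2 groups=1
Count(depth <= 2) = 1
Count(depth <= 1) = 0
Count(depth == 2) = 1 - 0 = 1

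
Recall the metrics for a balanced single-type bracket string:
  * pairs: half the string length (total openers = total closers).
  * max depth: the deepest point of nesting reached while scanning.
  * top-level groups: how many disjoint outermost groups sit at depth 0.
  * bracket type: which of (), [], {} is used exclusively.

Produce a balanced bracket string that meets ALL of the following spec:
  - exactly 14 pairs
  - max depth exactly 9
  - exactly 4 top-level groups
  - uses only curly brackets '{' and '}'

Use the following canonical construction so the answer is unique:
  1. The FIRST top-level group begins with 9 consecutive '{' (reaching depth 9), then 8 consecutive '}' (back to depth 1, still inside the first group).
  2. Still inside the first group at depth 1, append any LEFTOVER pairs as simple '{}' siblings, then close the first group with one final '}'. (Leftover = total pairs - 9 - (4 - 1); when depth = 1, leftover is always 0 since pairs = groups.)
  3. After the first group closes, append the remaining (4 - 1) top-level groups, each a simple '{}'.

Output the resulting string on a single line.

Spec: pairs=14 depth=9 groups=4
Leftover pairs = 14 - 9 - (4-1) = 2
First group: deep chain of depth 9 + 2 sibling pairs
Remaining 3 groups: simple '{}' each

Answer: {{{{{{{{{}}}}}}}}{}{}}{}{}{}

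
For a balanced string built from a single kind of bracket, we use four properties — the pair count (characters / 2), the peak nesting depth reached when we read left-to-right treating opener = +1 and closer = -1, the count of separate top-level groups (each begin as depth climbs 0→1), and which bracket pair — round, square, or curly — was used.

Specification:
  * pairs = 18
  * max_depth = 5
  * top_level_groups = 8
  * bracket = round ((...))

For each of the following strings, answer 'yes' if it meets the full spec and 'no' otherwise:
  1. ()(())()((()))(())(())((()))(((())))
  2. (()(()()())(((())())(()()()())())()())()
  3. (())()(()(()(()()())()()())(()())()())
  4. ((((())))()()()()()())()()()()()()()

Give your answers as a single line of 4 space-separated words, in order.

String 1 '()(())()((()))(())(())((()))(((())))': depth seq [1 0 1 2 1 0 1 0 1 2 3 2 1 0 1 2 1 0 1 2 1 0 1 2 3 2 1 0 1 2 3 4 3 2 1 0]
  -> pairs=18 depth=4 groups=8 -> no
String 2 '(()(()()())(((())())(()()()())())()())()': depth seq [1 2 1 2 3 2 3 2 3 2 1 2 3 4 5 4 3 4 3 2 3 4 3 4 3 4 3 4 3 2 3 2 1 2 1 2 1 0 1 0]
  -> pairs=20 depth=5 groups=2 -> no
String 3 '(())()(()(()(()()())()()())(()())()())': depth seq [1 2 1 0 1 0 1 2 1 2 3 2 3 4 3 4 3 4 3 2 3 2 3 2 3 2 1 2 3 2 3 2 1 2 1 2 1 0]
  -> pairs=19 depth=4 groups=3 -> no
String 4 '((((())))()()()()()())()()()()()()()': depth seq [1 2 3 4 5 4 3 2 1 2 1 2 1 2 1 2 1 2 1 2 1 0 1 0 1 0 1 0 1 0 1 0 1 0 1 0]
  -> pairs=18 depth=5 groups=8 -> yes

Answer: no no no yes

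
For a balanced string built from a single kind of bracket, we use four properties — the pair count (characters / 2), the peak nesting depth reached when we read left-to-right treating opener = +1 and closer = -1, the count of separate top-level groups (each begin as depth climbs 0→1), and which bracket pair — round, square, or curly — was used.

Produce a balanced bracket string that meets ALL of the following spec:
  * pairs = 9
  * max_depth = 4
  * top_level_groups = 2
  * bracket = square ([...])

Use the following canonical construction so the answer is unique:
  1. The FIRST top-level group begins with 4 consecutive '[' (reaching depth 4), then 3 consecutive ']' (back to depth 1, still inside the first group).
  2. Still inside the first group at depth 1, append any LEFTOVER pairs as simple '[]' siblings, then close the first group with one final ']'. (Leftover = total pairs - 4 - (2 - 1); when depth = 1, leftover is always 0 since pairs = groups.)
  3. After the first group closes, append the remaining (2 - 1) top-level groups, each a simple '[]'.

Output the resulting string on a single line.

Answer: [[[[]]][][][][]][]

Derivation:
Spec: pairs=9 depth=4 groups=2
Leftover pairs = 9 - 4 - (2-1) = 4
First group: deep chain of depth 4 + 4 sibling pairs
Remaining 1 groups: simple '[]' each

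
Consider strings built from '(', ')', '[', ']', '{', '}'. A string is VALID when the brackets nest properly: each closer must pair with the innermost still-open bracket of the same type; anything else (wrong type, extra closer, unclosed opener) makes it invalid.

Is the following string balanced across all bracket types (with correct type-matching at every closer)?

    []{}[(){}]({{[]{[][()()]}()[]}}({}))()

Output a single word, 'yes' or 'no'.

Answer: yes

Derivation:
pos 0: push '['; stack = [
pos 1: ']' matches '['; pop; stack = (empty)
pos 2: push '{'; stack = {
pos 3: '}' matches '{'; pop; stack = (empty)
pos 4: push '['; stack = [
pos 5: push '('; stack = [(
pos 6: ')' matches '('; pop; stack = [
pos 7: push '{'; stack = [{
pos 8: '}' matches '{'; pop; stack = [
pos 9: ']' matches '['; pop; stack = (empty)
pos 10: push '('; stack = (
pos 11: push '{'; stack = ({
pos 12: push '{'; stack = ({{
pos 13: push '['; stack = ({{[
pos 14: ']' matches '['; pop; stack = ({{
pos 15: push '{'; stack = ({{{
pos 16: push '['; stack = ({{{[
pos 17: ']' matches '['; pop; stack = ({{{
pos 18: push '['; stack = ({{{[
pos 19: push '('; stack = ({{{[(
pos 20: ')' matches '('; pop; stack = ({{{[
pos 21: push '('; stack = ({{{[(
pos 22: ')' matches '('; pop; stack = ({{{[
pos 23: ']' matches '['; pop; stack = ({{{
pos 24: '}' matches '{'; pop; stack = ({{
pos 25: push '('; stack = ({{(
pos 26: ')' matches '('; pop; stack = ({{
pos 27: push '['; stack = ({{[
pos 28: ']' matches '['; pop; stack = ({{
pos 29: '}' matches '{'; pop; stack = ({
pos 30: '}' matches '{'; pop; stack = (
pos 31: push '('; stack = ((
pos 32: push '{'; stack = (({
pos 33: '}' matches '{'; pop; stack = ((
pos 34: ')' matches '('; pop; stack = (
pos 35: ')' matches '('; pop; stack = (empty)
pos 36: push '('; stack = (
pos 37: ')' matches '('; pop; stack = (empty)
end: stack empty → VALID
Verdict: properly nested → yes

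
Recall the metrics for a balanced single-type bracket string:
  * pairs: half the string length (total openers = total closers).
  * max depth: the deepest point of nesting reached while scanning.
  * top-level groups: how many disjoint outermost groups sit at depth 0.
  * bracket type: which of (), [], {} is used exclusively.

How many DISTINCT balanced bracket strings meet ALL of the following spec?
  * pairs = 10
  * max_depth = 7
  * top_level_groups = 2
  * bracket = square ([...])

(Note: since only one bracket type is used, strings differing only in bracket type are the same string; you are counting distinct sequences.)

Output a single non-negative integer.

Answer: 176

Derivation:
Spec: pairs=10 depth=7 groups=2
Count(depth <= 7) = 4832
Count(depth <= 6) = 4656
Count(depth == 7) = 4832 - 4656 = 176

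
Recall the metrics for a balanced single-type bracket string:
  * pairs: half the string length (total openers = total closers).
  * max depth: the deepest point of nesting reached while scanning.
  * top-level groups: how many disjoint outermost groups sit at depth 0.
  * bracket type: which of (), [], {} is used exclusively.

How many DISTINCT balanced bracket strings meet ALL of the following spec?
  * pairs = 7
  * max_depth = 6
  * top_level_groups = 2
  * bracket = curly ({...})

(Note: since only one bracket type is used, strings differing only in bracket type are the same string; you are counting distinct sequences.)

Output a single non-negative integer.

Spec: pairs=7 depth=6 groups=2
Count(depth <= 6) = 132
Count(depth <= 5) = 130
Count(depth == 6) = 132 - 130 = 2

Answer: 2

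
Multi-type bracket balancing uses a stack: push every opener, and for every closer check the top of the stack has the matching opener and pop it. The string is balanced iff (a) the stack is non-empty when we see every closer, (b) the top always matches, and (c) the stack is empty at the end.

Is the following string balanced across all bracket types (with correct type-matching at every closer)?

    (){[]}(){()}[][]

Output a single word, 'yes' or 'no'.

pos 0: push '('; stack = (
pos 1: ')' matches '('; pop; stack = (empty)
pos 2: push '{'; stack = {
pos 3: push '['; stack = {[
pos 4: ']' matches '['; pop; stack = {
pos 5: '}' matches '{'; pop; stack = (empty)
pos 6: push '('; stack = (
pos 7: ')' matches '('; pop; stack = (empty)
pos 8: push '{'; stack = {
pos 9: push '('; stack = {(
pos 10: ')' matches '('; pop; stack = {
pos 11: '}' matches '{'; pop; stack = (empty)
pos 12: push '['; stack = [
pos 13: ']' matches '['; pop; stack = (empty)
pos 14: push '['; stack = [
pos 15: ']' matches '['; pop; stack = (empty)
end: stack empty → VALID
Verdict: properly nested → yes

Answer: yes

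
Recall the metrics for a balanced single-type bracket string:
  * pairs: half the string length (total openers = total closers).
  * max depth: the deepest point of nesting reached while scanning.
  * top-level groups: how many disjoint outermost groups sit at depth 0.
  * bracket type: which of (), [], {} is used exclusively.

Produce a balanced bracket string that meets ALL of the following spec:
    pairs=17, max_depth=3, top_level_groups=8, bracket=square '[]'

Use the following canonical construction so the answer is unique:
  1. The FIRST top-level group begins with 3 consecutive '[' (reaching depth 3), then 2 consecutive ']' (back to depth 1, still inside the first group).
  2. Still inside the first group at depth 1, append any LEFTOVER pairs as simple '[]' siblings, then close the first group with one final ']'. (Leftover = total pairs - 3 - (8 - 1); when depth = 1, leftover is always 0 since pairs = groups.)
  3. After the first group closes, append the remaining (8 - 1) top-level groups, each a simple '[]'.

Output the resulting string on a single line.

Spec: pairs=17 depth=3 groups=8
Leftover pairs = 17 - 3 - (8-1) = 7
First group: deep chain of depth 3 + 7 sibling pairs
Remaining 7 groups: simple '[]' each

Answer: [[[]][][][][][][][]][][][][][][][]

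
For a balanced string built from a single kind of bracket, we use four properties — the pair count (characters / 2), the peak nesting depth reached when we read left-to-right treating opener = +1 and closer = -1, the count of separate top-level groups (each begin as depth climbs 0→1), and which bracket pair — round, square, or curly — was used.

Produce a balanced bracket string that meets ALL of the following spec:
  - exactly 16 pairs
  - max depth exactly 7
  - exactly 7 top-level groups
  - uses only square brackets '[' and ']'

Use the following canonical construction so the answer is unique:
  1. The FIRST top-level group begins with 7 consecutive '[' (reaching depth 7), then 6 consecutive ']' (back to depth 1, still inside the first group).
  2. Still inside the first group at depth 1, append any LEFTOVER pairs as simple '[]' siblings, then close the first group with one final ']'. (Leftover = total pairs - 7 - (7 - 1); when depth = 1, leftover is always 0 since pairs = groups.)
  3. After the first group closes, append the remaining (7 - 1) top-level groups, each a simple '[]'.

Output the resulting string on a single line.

Spec: pairs=16 depth=7 groups=7
Leftover pairs = 16 - 7 - (7-1) = 3
First group: deep chain of depth 7 + 3 sibling pairs
Remaining 6 groups: simple '[]' each

Answer: [[[[[[[]]]]]][][][]][][][][][][]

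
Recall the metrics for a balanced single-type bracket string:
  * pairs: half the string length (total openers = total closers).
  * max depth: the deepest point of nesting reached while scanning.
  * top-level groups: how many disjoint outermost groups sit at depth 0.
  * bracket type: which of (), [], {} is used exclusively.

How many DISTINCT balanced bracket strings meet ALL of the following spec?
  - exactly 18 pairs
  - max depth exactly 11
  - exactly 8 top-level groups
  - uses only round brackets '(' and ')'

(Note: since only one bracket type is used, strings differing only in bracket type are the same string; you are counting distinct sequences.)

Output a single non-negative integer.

Answer: 8

Derivation:
Spec: pairs=18 depth=11 groups=8
Count(depth <= 11) = 3749460
Count(depth <= 10) = 3749452
Count(depth == 11) = 3749460 - 3749452 = 8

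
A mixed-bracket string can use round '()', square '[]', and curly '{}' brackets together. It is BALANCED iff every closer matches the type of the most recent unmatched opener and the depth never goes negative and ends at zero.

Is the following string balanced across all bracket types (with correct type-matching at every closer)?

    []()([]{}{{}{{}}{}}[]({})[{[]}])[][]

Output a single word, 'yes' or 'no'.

Answer: yes

Derivation:
pos 0: push '['; stack = [
pos 1: ']' matches '['; pop; stack = (empty)
pos 2: push '('; stack = (
pos 3: ')' matches '('; pop; stack = (empty)
pos 4: push '('; stack = (
pos 5: push '['; stack = ([
pos 6: ']' matches '['; pop; stack = (
pos 7: push '{'; stack = ({
pos 8: '}' matches '{'; pop; stack = (
pos 9: push '{'; stack = ({
pos 10: push '{'; stack = ({{
pos 11: '}' matches '{'; pop; stack = ({
pos 12: push '{'; stack = ({{
pos 13: push '{'; stack = ({{{
pos 14: '}' matches '{'; pop; stack = ({{
pos 15: '}' matches '{'; pop; stack = ({
pos 16: push '{'; stack = ({{
pos 17: '}' matches '{'; pop; stack = ({
pos 18: '}' matches '{'; pop; stack = (
pos 19: push '['; stack = ([
pos 20: ']' matches '['; pop; stack = (
pos 21: push '('; stack = ((
pos 22: push '{'; stack = (({
pos 23: '}' matches '{'; pop; stack = ((
pos 24: ')' matches '('; pop; stack = (
pos 25: push '['; stack = ([
pos 26: push '{'; stack = ([{
pos 27: push '['; stack = ([{[
pos 28: ']' matches '['; pop; stack = ([{
pos 29: '}' matches '{'; pop; stack = ([
pos 30: ']' matches '['; pop; stack = (
pos 31: ')' matches '('; pop; stack = (empty)
pos 32: push '['; stack = [
pos 33: ']' matches '['; pop; stack = (empty)
pos 34: push '['; stack = [
pos 35: ']' matches '['; pop; stack = (empty)
end: stack empty → VALID
Verdict: properly nested → yes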